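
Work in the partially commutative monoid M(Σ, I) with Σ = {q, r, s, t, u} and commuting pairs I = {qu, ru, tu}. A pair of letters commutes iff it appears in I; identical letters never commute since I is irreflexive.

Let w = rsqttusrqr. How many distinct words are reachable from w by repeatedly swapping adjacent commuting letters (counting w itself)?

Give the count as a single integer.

piece 0:r — minimal
piece 1:s rests on {0:r}
piece 2:q rests on {1:s}
piece 3:t rests on {2:q}
piece 4:t rests on {3:t}
piece 5:u rests on {1:s}
piece 6:s rests on {4:t, 5:u}
piece 7:r rests on {6:s}
piece 8:q rests on {7:r}
piece 9:r rests on {8:q}
minimal pieces: {0:r}
ways to finish when only these pieces remain (= sum over removing one remaining piece with nothing left below it):
  1 left: {9}→1
  2 left: {8,9}→1
  3 left: {7,8,9}→1
  4 left: {6,7,8,9}→1
  5 left: {4,6,7,8,9}→1  {5,6,7,8,9}→1
  6 left: {3,4,6,7,8,9}→1  {4,5,6,7,8,9}→2
  7 left: {2,3,4,6,7,8,9}→1  {3,4,5,6,7,8,9}→3
  8 left: {2,3,4,5,6,7,8,9}→4
  placing 0:r first → 4 extensions

4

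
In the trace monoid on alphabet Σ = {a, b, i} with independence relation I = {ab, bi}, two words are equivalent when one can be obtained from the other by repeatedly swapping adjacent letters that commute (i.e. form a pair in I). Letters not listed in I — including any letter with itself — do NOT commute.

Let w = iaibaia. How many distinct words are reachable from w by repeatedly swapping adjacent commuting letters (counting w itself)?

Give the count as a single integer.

drop 0:i onto floor
drop 1:a onto {0:i}
drop 2:i onto {1:a}
drop 3:b onto floor
drop 4:a onto {2:i}
drop 5:i onto {4:a}
drop 6:a onto {5:i}
ground layer = {0:i, 3:b}
drop-orders for the pieces not yet dropped (sum over which currently-grounded one goes next):
  1 to go: {3} 1  {6} 1
  2 to go: {3,6} 2  {5,6} 1
  3 to go: {3,5,6} 3  {4,5,6} 1
  4 to go: {2,4,5,6} 1  {3,4,5,6} 4
  5 to go: {1,2,4,5,6} 1  {2,3,4,5,6} 5
  if 0:i drops first: 6 orders
  if 3:b drops first: 1 orders
heap linearizations: 7

7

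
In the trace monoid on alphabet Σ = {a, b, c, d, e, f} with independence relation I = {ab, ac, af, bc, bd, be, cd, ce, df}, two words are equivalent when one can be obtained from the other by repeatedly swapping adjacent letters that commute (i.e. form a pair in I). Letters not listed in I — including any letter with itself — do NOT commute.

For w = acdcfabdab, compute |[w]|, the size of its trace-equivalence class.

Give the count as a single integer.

piece 0:a — minimal
piece 1:c — minimal
piece 2:d rests on {0:a}
piece 3:c rests on {1:c}
piece 4:f rests on {3:c}
piece 5:a rests on {2:d}
piece 6:b rests on {4:f}
piece 7:d rests on {5:a}
piece 8:a rests on {7:d}
piece 9:b rests on {6:b}
minimal pieces: {0:a, 1:c}
ways to finish when only these pieces remain (= sum over removing one remaining piece with nothing left below it):
  1 left: {8}→1  {9}→1
  2 left: {6,9}→1  {7,8}→1  {8,9}→2
  3 left: {4,6,9}→1  {5,7,8}→1  {6,8,9}→3  {7,8,9}→3
  4 left: {2,5,7,8}→1  {3,4,6,9}→1  {4,6,8,9}→4  {5,7,8,9}→4  {6,7,8,9}→6
  5 left: {0,2,5,7,8}→1  {1,3,4,6,9}→1  {2,5,7,8,9}→5  {3,4,6,8,9}→5  {4,6,7,8,9}→10  {5,6,7,8,9}→10
  6 left: {0,2,5,7,8,9}→6  {1,3,4,6,8,9}→6  {2,5,6,7,8,9}→15  {3,4,6,7,8,9}→15  {4,5,6,7,8,9}→20
  7 left: {0,2,5,6,7,8,9}→21  {1,3,4,6,7,8,9}→21  {2,4,5,6,7,8,9}→35  {3,4,5,6,7,8,9}→35
  8 left: {0,2,4,5,6,7,8,9}→56  {1,3,4,5,6,7,8,9}→56  {2,3,4,5,6,7,8,9}→70
  placing 0:a first → 126 extensions
  placing 1:c first → 126 extensions
total linear extensions = 252

252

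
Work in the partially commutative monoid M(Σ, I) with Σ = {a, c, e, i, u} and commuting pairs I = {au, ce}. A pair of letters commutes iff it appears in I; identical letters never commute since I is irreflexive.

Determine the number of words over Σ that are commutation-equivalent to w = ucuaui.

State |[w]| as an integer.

drop 0:u onto floor
drop 1:c onto {0:u}
drop 2:u onto {1:c}
drop 3:a onto {1:c}
drop 4:u onto {2:u}
drop 5:i onto {3:a, 4:u}
ground layer = {0:u}
drop-orders for the pieces not yet dropped (sum over which currently-grounded one goes next):
  1 to go: {5} 1
  2 to go: {3,5} 1  {4,5} 1
  3 to go: {2,4,5} 1  {3,4,5} 2
  4 to go: {2,3,4,5} 3
  if 0:u drops first: 3 orders

3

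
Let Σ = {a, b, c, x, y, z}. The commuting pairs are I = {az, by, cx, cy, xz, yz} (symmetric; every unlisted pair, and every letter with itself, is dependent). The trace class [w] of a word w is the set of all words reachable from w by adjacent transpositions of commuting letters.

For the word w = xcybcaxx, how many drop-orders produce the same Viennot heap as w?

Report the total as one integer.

7

0(x) covers ∅
1(c) covers ∅
2(y) covers 0:x
3(b) covers 0:x, 1:c
4(c) covers 3:b
5(a) covers 2:y, 4:c
6(x) covers 5:a
7(x) covers 6:x
floor of heap: 0:x, 1:c
completions by unplaced set U, small U first (add the entries for U minus each lowest piece of U):
  |U|=1: {7}:1
  |U|=2: {6,7}:1
  |U|=3: {5,6,7}:1
  |U|=4: {2,5,6,7}:1  {4,5,6,7}:1
  |U|=5: {2,4,5,6,7}:2  {3,4,5,6,7}:1
  |U|=6: {1,3,4,5,6,7}:1  {2,3,4,5,6,7}:3
  start at 0(x): 4
  start at 1(c): 3
sum over floor = 7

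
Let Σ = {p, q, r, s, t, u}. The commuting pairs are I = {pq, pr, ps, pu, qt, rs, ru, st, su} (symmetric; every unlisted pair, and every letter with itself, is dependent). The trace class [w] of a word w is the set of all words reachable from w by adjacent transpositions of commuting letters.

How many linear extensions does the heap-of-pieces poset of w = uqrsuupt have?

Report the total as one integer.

0(u) covers ∅
1(q) covers 0:u
2(r) covers 1:q
3(s) covers 1:q
4(u) covers 1:q
5(u) covers 4:u
6(p) covers ∅
7(t) covers 2:r, 5:u, 6:p
floor of heap: 0:u, 6:p
completions by unplaced set U, small U first (add the entries for U minus each lowest piece of U):
  |U|=1: {3}:1  {7}:1
  |U|=2: {2,7}:1  {3,7}:2  {5,7}:1  {6,7}:1
  |U|=3: {2,3,7}:3  {2,5,7}:2  {2,6,7}:2  {3,5,7}:3  {3,6,7}:3  {4,5,7}:1  {5,6,7}:2
  |U|=4: {2,3,5,7}:8  {2,3,6,7}:8  {2,4,5,7}:3  {2,5,6,7}:6  {3,4,5,7}:4  {3,5,6,7}:8  {4,5,6,7}:3
  |U|=5: {2,3,4,5,7}:15  {2,3,5,6,7}:30  {2,4,5,6,7}:12  {3,4,5,6,7}:15
  |U|=6: {1,2,3,4,5,7}:15  {2,3,4,5,6,7}:72
  start at 0(u): 87
  start at 6(p): 15
sum over floor = 102

102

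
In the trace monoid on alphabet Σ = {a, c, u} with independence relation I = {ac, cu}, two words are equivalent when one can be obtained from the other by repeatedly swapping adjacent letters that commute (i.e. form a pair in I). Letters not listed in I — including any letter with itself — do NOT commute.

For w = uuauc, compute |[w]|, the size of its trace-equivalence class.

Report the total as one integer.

5

piece 0:u — minimal
piece 1:u rests on {0:u}
piece 2:a rests on {1:u}
piece 3:u rests on {2:a}
piece 4:c — minimal
minimal pieces: {0:u, 4:c}
ways to finish when only these pieces remain (= sum over removing one remaining piece with nothing left below it):
  1 left: {3}→1  {4}→1
  2 left: {2,3}→1  {3,4}→2
  3 left: {1,2,3}→1  {2,3,4}→3
  placing 0:u first → 4 extensions
  placing 4:c first → 1 extensions
total linear extensions = 5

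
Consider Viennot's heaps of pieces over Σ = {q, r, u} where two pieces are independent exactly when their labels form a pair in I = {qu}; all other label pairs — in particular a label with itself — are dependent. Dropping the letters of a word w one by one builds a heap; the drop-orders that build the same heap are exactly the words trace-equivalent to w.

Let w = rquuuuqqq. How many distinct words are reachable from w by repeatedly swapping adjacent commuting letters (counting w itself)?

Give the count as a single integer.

#0=r has no predecessor
#1=q depends on [0:r]
#2=u depends on [0:r]
#3=u depends on [2:u]
#4=u depends on [3:u]
#5=u depends on [4:u]
#6=q depends on [1:q]
#7=q depends on [6:q]
#8=q depends on [7:q]
sources: [0:r]
N(rest) = Σ N(rest − s) over sources s of rest; N(one piece) = 1:
  size 1 → [5]=1  [8]=1
  size 2 → [4,5]=1  [5,8]=2  [7,8]=1
  size 3 → [3,4,5]=1  [4,5,8]=3  [5,7,8]=3  [6,7,8]=1
  size 4 → [1,6,7,8]=1  [2,3,4,5]=1  [3,4,5,8]=4  [4,5,7,8]=6  [5,6,7,8]=4
  size 5 → [1,5,6,7,8]=5  [2,3,4,5,8]=5  [3,4,5,7,8]=10  [4,5,6,7,8]=10
  size 6 → [1,4,5,6,7,8]=15  [2,3,4,5,7,8]=15  [3,4,5,6,7,8]=20
  size 7 → [1,3,4,5,6,7,8]=35  [2,3,4,5,6,7,8]=35
  first=0(r) contributes 70

70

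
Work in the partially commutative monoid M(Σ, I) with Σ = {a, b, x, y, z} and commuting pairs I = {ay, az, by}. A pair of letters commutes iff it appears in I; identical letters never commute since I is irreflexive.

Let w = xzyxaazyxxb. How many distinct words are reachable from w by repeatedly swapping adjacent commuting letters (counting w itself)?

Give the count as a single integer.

piece 0:x — minimal
piece 1:z rests on {0:x}
piece 2:y rests on {1:z}
piece 3:x rests on {2:y}
piece 4:a rests on {3:x}
piece 5:a rests on {4:a}
piece 6:z rests on {3:x}
piece 7:y rests on {6:z}
piece 8:x rests on {5:a, 7:y}
piece 9:x rests on {8:x}
piece 10:b rests on {9:x}
minimal pieces: {0:x}
ways to finish when only these pieces remain (= sum over removing one remaining piece with nothing left below it):
  1 left: {10}→1
  2 left: {9,10}→1
  3 left: {8,9,10}→1
  4 left: {5,8,9,10}→1  {7,8,9,10}→1
  5 left: {4,5,8,9,10}→1  {5,7,8,9,10}→2  {6,7,8,9,10}→1
  6 left: {4,5,7,8,9,10}→3  {5,6,7,8,9,10}→3
  7 left: {4,5,6,7,8,9,10}→6
  8 left: {3,4,5,6,7,8,9,10}→6
  9 left: {2,3,4,5,6,7,8,9,10}→6
  placing 0:x first → 6 extensions

6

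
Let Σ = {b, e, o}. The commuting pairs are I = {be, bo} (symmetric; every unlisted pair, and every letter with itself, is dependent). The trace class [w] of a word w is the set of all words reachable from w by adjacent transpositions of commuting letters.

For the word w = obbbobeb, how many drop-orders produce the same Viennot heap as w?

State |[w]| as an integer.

56

#0=o has no predecessor
#1=b has no predecessor
#2=b depends on [1:b]
#3=b depends on [2:b]
#4=o depends on [0:o]
#5=b depends on [3:b]
#6=e depends on [4:o]
#7=b depends on [5:b]
sources: [0:o, 1:b]
N(rest) = Σ N(rest − s) over sources s of rest; N(one piece) = 1:
  size 1 → [6]=1  [7]=1
  size 2 → [4,6]=1  [5,7]=1  [6,7]=2
  size 3 → [0,4,6]=1  [3,5,7]=1  [4,6,7]=3  [5,6,7]=3
  size 4 → [0,4,6,7]=4  [2,3,5,7]=1  [3,5,6,7]=4  [4,5,6,7]=6
  size 5 → [0,4,5,6,7]=10  [1,2,3,5,7]=1  [2,3,5,6,7]=5  [3,4,5,6,7]=10
  size 6 → [0,3,4,5,6,7]=20  [1,2,3,5,6,7]=6  [2,3,4,5,6,7]=15
  first=0(o) contributes 21
  first=1(b) contributes 35
|[w]| = 56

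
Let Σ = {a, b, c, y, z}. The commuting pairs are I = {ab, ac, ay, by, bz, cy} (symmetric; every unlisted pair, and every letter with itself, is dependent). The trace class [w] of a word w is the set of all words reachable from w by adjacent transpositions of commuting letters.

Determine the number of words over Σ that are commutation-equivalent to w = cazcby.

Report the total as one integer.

#0=c has no predecessor
#1=a has no predecessor
#2=z depends on [0:c, 1:a]
#3=c depends on [2:z]
#4=b depends on [3:c]
#5=y depends on [2:z]
sources: [0:c, 1:a]
N(rest) = Σ N(rest − s) over sources s of rest; N(one piece) = 1:
  size 1 → [4]=1  [5]=1
  size 2 → [3,4]=1  [4,5]=2
  size 3 → [3,4,5]=3
  size 4 → [2,3,4,5]=3
  first=0(c) contributes 3
  first=1(a) contributes 3
|[w]| = 6

6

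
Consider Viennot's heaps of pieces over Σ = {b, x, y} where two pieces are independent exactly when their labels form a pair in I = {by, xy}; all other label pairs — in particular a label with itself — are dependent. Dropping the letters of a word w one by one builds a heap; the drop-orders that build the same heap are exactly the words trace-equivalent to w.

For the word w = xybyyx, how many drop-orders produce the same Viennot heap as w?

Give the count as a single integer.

20

piece 0:x — minimal
piece 1:y — minimal
piece 2:b rests on {0:x}
piece 3:y rests on {1:y}
piece 4:y rests on {3:y}
piece 5:x rests on {2:b}
minimal pieces: {0:x, 1:y}
ways to finish when only these pieces remain (= sum over removing one remaining piece with nothing left below it):
  1 left: {4}→1  {5}→1
  2 left: {2,5}→1  {3,4}→1  {4,5}→2
  3 left: {0,2,5}→1  {1,3,4}→1  {2,4,5}→3  {3,4,5}→3
  4 left: {0,2,4,5}→4  {1,3,4,5}→4  {2,3,4,5}→6
  placing 0:x first → 10 extensions
  placing 1:y first → 10 extensions
total linear extensions = 20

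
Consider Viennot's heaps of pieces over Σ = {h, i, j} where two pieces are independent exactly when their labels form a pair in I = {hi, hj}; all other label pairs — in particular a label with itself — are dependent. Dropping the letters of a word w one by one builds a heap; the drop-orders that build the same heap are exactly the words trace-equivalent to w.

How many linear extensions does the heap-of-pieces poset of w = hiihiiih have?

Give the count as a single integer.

56

0(h) covers ∅
1(i) covers ∅
2(i) covers 1:i
3(h) covers 0:h
4(i) covers 2:i
5(i) covers 4:i
6(i) covers 5:i
7(h) covers 3:h
floor of heap: 0:h, 1:i
completions by unplaced set U, small U first (add the entries for U minus each lowest piece of U):
  |U|=1: {6}:1  {7}:1
  |U|=2: {3,7}:1  {5,6}:1  {6,7}:2
  |U|=3: {0,3,7}:1  {3,6,7}:3  {4,5,6}:1  {5,6,7}:3
  |U|=4: {0,3,6,7}:4  {2,4,5,6}:1  {3,5,6,7}:6  {4,5,6,7}:4
  |U|=5: {0,3,5,6,7}:10  {1,2,4,5,6}:1  {2,4,5,6,7}:5  {3,4,5,6,7}:10
  |U|=6: {0,3,4,5,6,7}:20  {1,2,4,5,6,7}:6  {2,3,4,5,6,7}:15
  start at 0(h): 21
  start at 1(i): 35
sum over floor = 56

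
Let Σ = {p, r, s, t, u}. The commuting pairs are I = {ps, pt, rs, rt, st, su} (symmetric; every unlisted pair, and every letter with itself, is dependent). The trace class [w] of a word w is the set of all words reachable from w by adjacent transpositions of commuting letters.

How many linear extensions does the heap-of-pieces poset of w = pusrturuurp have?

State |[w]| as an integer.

0(p) covers ∅
1(u) covers 0:p
2(s) covers ∅
3(r) covers 1:u
4(t) covers 1:u
5(u) covers 3:r, 4:t
6(r) covers 5:u
7(u) covers 6:r
8(u) covers 7:u
9(r) covers 8:u
10(p) covers 9:r
floor of heap: 0:p, 2:s
completions by unplaced set U, small U first (add the entries for U minus each lowest piece of U):
  |U|=1: {2}:1  {10}:1
  |U|=2: {2,10}:2  {9,10}:1
  |U|=3: {2,9,10}:3  {8,9,10}:1
  |U|=4: {2,8,9,10}:4  {7,8,9,10}:1
  |U|=5: {2,7,8,9,10}:5  {6,7,8,9,10}:1
  |U|=6: {2,6,7,8,9,10}:6  {5,6,7,8,9,10}:1
  |U|=7: {2,5,6,7,8,9,10}:7  {3,5,6,7,8,9,10}:1  {4,5,6,7,8,9,10}:1
  |U|=8: {2,3,5,6,7,8,9,10}:8  {2,4,5,6,7,8,9,10}:8  {3,4,5,6,7,8,9,10}:2
  |U|=9: {1,3,4,5,6,7,8,9,10}:2  {2,3,4,5,6,7,8,9,10}:18
  start at 0(p): 20
  start at 2(s): 2
sum over floor = 22

22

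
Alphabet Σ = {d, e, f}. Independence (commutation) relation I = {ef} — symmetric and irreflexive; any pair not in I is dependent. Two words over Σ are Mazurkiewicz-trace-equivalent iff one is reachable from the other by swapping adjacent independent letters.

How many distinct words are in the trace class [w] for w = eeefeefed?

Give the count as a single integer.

28

drop 0:e onto floor
drop 1:e onto {0:e}
drop 2:e onto {1:e}
drop 3:f onto floor
drop 4:e onto {2:e}
drop 5:e onto {4:e}
drop 6:f onto {3:f}
drop 7:e onto {5:e}
drop 8:d onto {6:f, 7:e}
ground layer = {0:e, 3:f}
drop-orders for the pieces not yet dropped (sum over which currently-grounded one goes next):
  1 to go: {8} 1
  2 to go: {6,8} 1  {7,8} 1
  3 to go: {3,6,8} 1  {5,7,8} 1  {6,7,8} 2
  4 to go: {3,6,7,8} 3  {4,5,7,8} 1  {5,6,7,8} 3
  5 to go: {2,4,5,7,8} 1  {3,5,6,7,8} 6  {4,5,6,7,8} 4
  6 to go: {1,2,4,5,7,8} 1  {2,4,5,6,7,8} 5  {3,4,5,6,7,8} 10
  7 to go: {0,1,2,4,5,7,8} 1  {1,2,4,5,6,7,8} 6  {2,3,4,5,6,7,8} 15
  if 0:e drops first: 21 orders
  if 3:f drops first: 7 orders
heap linearizations: 28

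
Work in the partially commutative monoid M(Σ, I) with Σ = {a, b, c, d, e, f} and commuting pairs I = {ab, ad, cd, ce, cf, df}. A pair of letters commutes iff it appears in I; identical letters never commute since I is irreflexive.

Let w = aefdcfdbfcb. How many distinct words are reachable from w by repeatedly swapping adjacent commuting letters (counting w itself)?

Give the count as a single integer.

drop 0:a onto floor
drop 1:e onto {0:a}
drop 2:f onto {1:e}
drop 3:d onto {1:e}
drop 4:c onto {0:a}
drop 5:f onto {2:f}
drop 6:d onto {3:d}
drop 7:b onto {4:c, 5:f, 6:d}
drop 8:f onto {7:b}
drop 9:c onto {7:b}
drop 10:b onto {8:f, 9:c}
ground layer = {0:a}
drop-orders for the pieces not yet dropped (sum over which currently-grounded one goes next):
  1 to go: {10} 1
  2 to go: {8,10} 1  {9,10} 1
  3 to go: {8,9,10} 2
  4 to go: {7,8,9,10} 2
  5 to go: {4,7,8,9,10} 2  {5,7,8,9,10} 2  {6,7,8,9,10} 2
  6 to go: {2,5,7,8,9,10} 2  {3,6,7,8,9,10} 2  {4,5,7,8,9,10} 4  {4,6,7,8,9,10} 4  {5,6,7,8,9,10} 4
  7 to go: {2,4,5,7,8,9,10} 6  {2,5,6,7,8,9,10} 6  {3,4,6,7,8,9,10} 6  {3,5,6,7,8,9,10} 6  {4,5,6,7,8,9,10} 12
  8 to go: {2,3,5,6,7,8,9,10} 12  {2,4,5,6,7,8,9,10} 24  {3,4,5,6,7,8,9,10} 24
  9 to go: {1,2,3,5,6,7,8,9,10} 12  {2,3,4,5,6,7,8,9,10} 60
  if 0:a drops first: 72 orders

72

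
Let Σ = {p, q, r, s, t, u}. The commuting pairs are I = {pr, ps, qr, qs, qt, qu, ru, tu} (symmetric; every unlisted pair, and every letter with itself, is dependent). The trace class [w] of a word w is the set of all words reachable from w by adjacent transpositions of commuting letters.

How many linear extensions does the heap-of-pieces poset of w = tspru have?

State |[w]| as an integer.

#0=t has no predecessor
#1=s depends on [0:t]
#2=p depends on [0:t]
#3=r depends on [1:s]
#4=u depends on [1:s, 2:p]
sources: [0:t]
N(rest) = Σ N(rest − s) over sources s of rest; N(one piece) = 1:
  size 1 → [3]=1  [4]=1
  size 2 → [2,4]=1  [3,4]=2
  size 3 → [1,3,4]=2  [2,3,4]=3
  first=0(t) contributes 5

5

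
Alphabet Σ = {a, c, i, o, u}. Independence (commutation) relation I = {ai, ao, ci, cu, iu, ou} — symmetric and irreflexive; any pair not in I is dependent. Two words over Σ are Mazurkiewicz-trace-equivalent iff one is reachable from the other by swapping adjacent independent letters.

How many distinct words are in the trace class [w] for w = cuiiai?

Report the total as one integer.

40

drop 0:c onto floor
drop 1:u onto floor
drop 2:i onto floor
drop 3:i onto {2:i}
drop 4:a onto {0:c, 1:u}
drop 5:i onto {3:i}
ground layer = {0:c, 1:u, 2:i}
drop-orders for the pieces not yet dropped (sum over which currently-grounded one goes next):
  1 to go: {4} 1  {5} 1
  2 to go: {0,4} 1  {1,4} 1  {3,5} 1  {4,5} 2
  3 to go: {0,1,4} 2  {0,4,5} 3  {1,4,5} 3  {2,3,5} 1  {3,4,5} 3
  4 to go: {0,1,4,5} 8  {0,3,4,5} 6  {1,3,4,5} 6  {2,3,4,5} 4
  if 0:c drops first: 10 orders
  if 1:u drops first: 10 orders
  if 2:i drops first: 20 orders
heap linearizations: 40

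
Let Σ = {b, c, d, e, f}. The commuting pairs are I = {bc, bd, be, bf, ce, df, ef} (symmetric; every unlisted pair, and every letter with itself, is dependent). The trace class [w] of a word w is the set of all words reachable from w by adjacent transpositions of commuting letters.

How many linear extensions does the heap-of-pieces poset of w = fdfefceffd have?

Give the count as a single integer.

#0=f has no predecessor
#1=d has no predecessor
#2=f depends on [0:f]
#3=e depends on [1:d]
#4=f depends on [2:f]
#5=c depends on [1:d, 4:f]
#6=e depends on [3:e]
#7=f depends on [5:c]
#8=f depends on [7:f]
#9=d depends on [5:c, 6:e]
sources: [0:f, 1:d]
N(rest) = Σ N(rest − s) over sources s of rest; N(one piece) = 1:
  size 1 → [8]=1  [9]=1
  size 2 → [6,9]=1  [7,8]=1  [8,9]=2
  size 3 → [3,6,9]=1  [6,8,9]=3  [7,8,9]=3
  size 4 → [3,6,8,9]=4  [5,7,8,9]=3  [6,7,8,9]=6
  size 5 → [3,6,7,8,9]=10  [4,5,7,8,9]=3  [5,6,7,8,9]=9
  size 6 → [2,4,5,7,8,9]=3  [3,5,6,7,8,9]=19  [4,5,6,7,8,9]=12
  size 7 → [0,2,4,5,7,8,9]=3  [1,3,5,6,7,8,9]=19  [2,4,5,6,7,8,9]=15  [3,4,5,6,7,8,9]=31
  size 8 → [0,2,4,5,6,7,8,9]=18  [1,3,4,5,6,7,8,9]=50  [2,3,4,5,6,7,8,9]=46
  first=0(f) contributes 96
  first=1(d) contributes 64
|[w]| = 160

160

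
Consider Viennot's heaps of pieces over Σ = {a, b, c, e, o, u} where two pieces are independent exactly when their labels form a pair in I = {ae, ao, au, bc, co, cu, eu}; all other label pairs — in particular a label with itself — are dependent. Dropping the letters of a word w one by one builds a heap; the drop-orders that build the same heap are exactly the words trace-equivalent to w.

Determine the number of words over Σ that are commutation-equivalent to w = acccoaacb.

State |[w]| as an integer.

drop 0:a onto floor
drop 1:c onto {0:a}
drop 2:c onto {1:c}
drop 3:c onto {2:c}
drop 4:o onto floor
drop 5:a onto {3:c}
drop 6:a onto {5:a}
drop 7:c onto {6:a}
drop 8:b onto {4:o, 6:a}
ground layer = {0:a, 4:o}
drop-orders for the pieces not yet dropped (sum over which currently-grounded one goes next):
  1 to go: {7} 1  {8} 1
  2 to go: {4,8} 1  {7,8} 2
  3 to go: {4,7,8} 3  {6,7,8} 2
  4 to go: {4,6,7,8} 5  {5,6,7,8} 2
  5 to go: {3,5,6,7,8} 2  {4,5,6,7,8} 7
  6 to go: {2,3,5,6,7,8} 2  {3,4,5,6,7,8} 9
  7 to go: {1,2,3,5,6,7,8} 2  {2,3,4,5,6,7,8} 11
  if 0:a drops first: 13 orders
  if 4:o drops first: 2 orders
heap linearizations: 15

15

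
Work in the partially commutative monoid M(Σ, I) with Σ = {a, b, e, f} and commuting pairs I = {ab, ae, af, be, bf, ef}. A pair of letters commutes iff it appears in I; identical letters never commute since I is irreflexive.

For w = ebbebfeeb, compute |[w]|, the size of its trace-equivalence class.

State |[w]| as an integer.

630

0(e) covers ∅
1(b) covers ∅
2(b) covers 1:b
3(e) covers 0:e
4(b) covers 2:b
5(f) covers ∅
6(e) covers 3:e
7(e) covers 6:e
8(b) covers 4:b
floor of heap: 0:e, 1:b, 5:f
completions by unplaced set U, small U first (add the entries for U minus each lowest piece of U):
  |U|=1: {5}:1  {7}:1  {8}:1
  |U|=2: {4,8}:1  {5,7}:2  {5,8}:2  {6,7}:1  {7,8}:2
  |U|=3: {2,4,8}:1  {3,6,7}:1  {4,5,8}:3  {4,7,8}:3  {5,6,7}:3  {5,7,8}:6  {6,7,8}:3
  |U|=4: {0,3,6,7}:1  {1,2,4,8}:1  {2,4,5,8}:4  {2,4,7,8}:4  {3,5,6,7}:4  {3,6,7,8}:4  {4,5,7,8}:12  {4,6,7,8}:6  {5,6,7,8}:12
  |U|=5: {0,3,5,6,7}:5  {0,3,6,7,8}:5  {1,2,4,5,8}:5  {1,2,4,7,8}:5  {2,4,5,7,8}:20  {2,4,6,7,8}:10  {3,4,6,7,8}:10  {3,5,6,7,8}:20  {4,5,6,7,8}:30
  |U|=6: {0,3,4,6,7,8}:15  {0,3,5,6,7,8}:30  {1,2,4,5,7,8}:30  {1,2,4,6,7,8}:15  {2,3,4,6,7,8}:20  {2,4,5,6,7,8}:60  {3,4,5,6,7,8}:60
  |U|=7: {0,2,3,4,6,7,8}:35  {0,3,4,5,6,7,8}:105  {1,2,3,4,6,7,8}:35  {1,2,4,5,6,7,8}:105  {2,3,4,5,6,7,8}:140
  start at 0(e): 280
  start at 1(b): 280
  start at 5(f): 70
sum over floor = 630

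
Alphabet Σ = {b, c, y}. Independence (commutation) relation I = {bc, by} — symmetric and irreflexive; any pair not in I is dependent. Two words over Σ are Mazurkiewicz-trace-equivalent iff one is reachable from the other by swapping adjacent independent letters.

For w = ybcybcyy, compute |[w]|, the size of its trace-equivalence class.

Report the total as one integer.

drop 0:y onto floor
drop 1:b onto floor
drop 2:c onto {0:y}
drop 3:y onto {2:c}
drop 4:b onto {1:b}
drop 5:c onto {3:y}
drop 6:y onto {5:c}
drop 7:y onto {6:y}
ground layer = {0:y, 1:b}
drop-orders for the pieces not yet dropped (sum over which currently-grounded one goes next):
  1 to go: {4} 1  {7} 1
  2 to go: {1,4} 1  {4,7} 2  {6,7} 1
  3 to go: {1,4,7} 3  {4,6,7} 3  {5,6,7} 1
  4 to go: {1,4,6,7} 6  {3,5,6,7} 1  {4,5,6,7} 4
  5 to go: {1,4,5,6,7} 10  {2,3,5,6,7} 1  {3,4,5,6,7} 5
  6 to go: {0,2,3,5,6,7} 1  {1,3,4,5,6,7} 15  {2,3,4,5,6,7} 6
  if 0:y drops first: 21 orders
  if 1:b drops first: 7 orders
heap linearizations: 28

28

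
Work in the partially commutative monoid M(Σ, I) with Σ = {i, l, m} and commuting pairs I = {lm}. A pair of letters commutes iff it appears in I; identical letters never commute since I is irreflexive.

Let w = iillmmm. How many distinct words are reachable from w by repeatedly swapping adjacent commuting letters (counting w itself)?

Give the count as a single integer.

piece 0:i — minimal
piece 1:i rests on {0:i}
piece 2:l rests on {1:i}
piece 3:l rests on {2:l}
piece 4:m rests on {1:i}
piece 5:m rests on {4:m}
piece 6:m rests on {5:m}
minimal pieces: {0:i}
ways to finish when only these pieces remain (= sum over removing one remaining piece with nothing left below it):
  1 left: {3}→1  {6}→1
  2 left: {2,3}→1  {3,6}→2  {5,6}→1
  3 left: {2,3,6}→3  {3,5,6}→3  {4,5,6}→1
  4 left: {2,3,5,6}→6  {3,4,5,6}→4
  5 left: {2,3,4,5,6}→10
  placing 0:i first → 10 extensions

10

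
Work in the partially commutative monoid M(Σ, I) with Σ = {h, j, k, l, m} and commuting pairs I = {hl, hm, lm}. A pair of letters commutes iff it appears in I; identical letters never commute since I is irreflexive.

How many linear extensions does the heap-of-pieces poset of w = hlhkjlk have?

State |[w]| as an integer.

3

#0=h has no predecessor
#1=l has no predecessor
#2=h depends on [0:h]
#3=k depends on [1:l, 2:h]
#4=j depends on [3:k]
#5=l depends on [4:j]
#6=k depends on [5:l]
sources: [0:h, 1:l]
N(rest) = Σ N(rest − s) over sources s of rest; N(one piece) = 1:
  size 1 → [6]=1
  size 2 → [5,6]=1
  size 3 → [4,5,6]=1
  size 4 → [3,4,5,6]=1
  size 5 → [1,3,4,5,6]=1  [2,3,4,5,6]=1
  first=0(h) contributes 2
  first=1(l) contributes 1
|[w]| = 3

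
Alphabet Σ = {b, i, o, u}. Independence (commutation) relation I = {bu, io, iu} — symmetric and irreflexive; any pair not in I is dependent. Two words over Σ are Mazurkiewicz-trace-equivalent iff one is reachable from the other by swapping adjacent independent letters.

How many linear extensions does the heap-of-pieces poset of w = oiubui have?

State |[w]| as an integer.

16

drop 0:o onto floor
drop 1:i onto floor
drop 2:u onto {0:o}
drop 3:b onto {0:o, 1:i}
drop 4:u onto {2:u}
drop 5:i onto {3:b}
ground layer = {0:o, 1:i}
drop-orders for the pieces not yet dropped (sum over which currently-grounded one goes next):
  1 to go: {4} 1  {5} 1
  2 to go: {2,4} 1  {3,5} 1  {4,5} 2
  3 to go: {1,3,5} 1  {2,4,5} 3  {3,4,5} 3
  4 to go: {1,3,4,5} 4  {2,3,4,5} 6
  if 0:o drops first: 10 orders
  if 1:i drops first: 6 orders
heap linearizations: 16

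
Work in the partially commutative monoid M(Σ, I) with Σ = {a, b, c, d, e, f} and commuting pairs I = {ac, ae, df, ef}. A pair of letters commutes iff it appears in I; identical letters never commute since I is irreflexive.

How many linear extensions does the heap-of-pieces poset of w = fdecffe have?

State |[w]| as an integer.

9

0(f) covers ∅
1(d) covers ∅
2(e) covers 1:d
3(c) covers 0:f, 2:e
4(f) covers 3:c
5(f) covers 4:f
6(e) covers 3:c
floor of heap: 0:f, 1:d
completions by unplaced set U, small U first (add the entries for U minus each lowest piece of U):
  |U|=1: {5}:1  {6}:1
  |U|=2: {4,5}:1  {5,6}:2
  |U|=3: {4,5,6}:3
  |U|=4: {3,4,5,6}:3
  |U|=5: {0,3,4,5,6}:3  {2,3,4,5,6}:3
  start at 0(f): 3
  start at 1(d): 6
sum over floor = 9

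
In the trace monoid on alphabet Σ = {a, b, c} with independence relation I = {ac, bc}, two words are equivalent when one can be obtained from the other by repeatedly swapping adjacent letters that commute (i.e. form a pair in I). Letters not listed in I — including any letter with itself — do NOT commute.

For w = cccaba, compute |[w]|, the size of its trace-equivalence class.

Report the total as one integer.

piece 0:c — minimal
piece 1:c rests on {0:c}
piece 2:c rests on {1:c}
piece 3:a — minimal
piece 4:b rests on {3:a}
piece 5:a rests on {4:b}
minimal pieces: {0:c, 3:a}
ways to finish when only these pieces remain (= sum over removing one remaining piece with nothing left below it):
  1 left: {2}→1  {5}→1
  2 left: {1,2}→1  {2,5}→2  {4,5}→1
  3 left: {0,1,2}→1  {1,2,5}→3  {2,4,5}→3  {3,4,5}→1
  4 left: {0,1,2,5}→4  {1,2,4,5}→6  {2,3,4,5}→4
  placing 0:c first → 10 extensions
  placing 3:a first → 10 extensions
total linear extensions = 20

20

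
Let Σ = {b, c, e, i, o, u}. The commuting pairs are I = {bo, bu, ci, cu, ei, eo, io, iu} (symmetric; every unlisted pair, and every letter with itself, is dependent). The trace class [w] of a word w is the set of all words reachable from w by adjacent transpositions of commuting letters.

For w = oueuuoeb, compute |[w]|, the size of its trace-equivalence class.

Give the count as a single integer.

3

piece 0:o — minimal
piece 1:u rests on {0:o}
piece 2:e rests on {1:u}
piece 3:u rests on {2:e}
piece 4:u rests on {3:u}
piece 5:o rests on {4:u}
piece 6:e rests on {4:u}
piece 7:b rests on {6:e}
minimal pieces: {0:o}
ways to finish when only these pieces remain (= sum over removing one remaining piece with nothing left below it):
  1 left: {5}→1  {7}→1
  2 left: {5,7}→2  {6,7}→1
  3 left: {5,6,7}→3
  4 left: {4,5,6,7}→3
  5 left: {3,4,5,6,7}→3
  6 left: {2,3,4,5,6,7}→3
  placing 0:o first → 3 extensions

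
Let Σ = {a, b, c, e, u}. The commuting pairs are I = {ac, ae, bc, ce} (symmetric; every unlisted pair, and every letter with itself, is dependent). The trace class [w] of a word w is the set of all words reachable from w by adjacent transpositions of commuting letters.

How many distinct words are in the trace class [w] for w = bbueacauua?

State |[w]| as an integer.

12

#0=b has no predecessor
#1=b depends on [0:b]
#2=u depends on [1:b]
#3=e depends on [2:u]
#4=a depends on [2:u]
#5=c depends on [2:u]
#6=a depends on [4:a]
#7=u depends on [3:e, 5:c, 6:a]
#8=u depends on [7:u]
#9=a depends on [8:u]
sources: [0:b]
N(rest) = Σ N(rest − s) over sources s of rest; N(one piece) = 1:
  size 1 → [9]=1
  size 2 → [8,9]=1
  size 3 → [7,8,9]=1
  size 4 → [3,7,8,9]=1  [5,7,8,9]=1  [6,7,8,9]=1
  size 5 → [3,5,7,8,9]=2  [3,6,7,8,9]=2  [4,6,7,8,9]=1  [5,6,7,8,9]=2
  size 6 → [3,4,6,7,8,9]=3  [3,5,6,7,8,9]=6  [4,5,6,7,8,9]=3
  size 7 → [3,4,5,6,7,8,9]=12
  size 8 → [2,3,4,5,6,7,8,9]=12
  first=0(b) contributes 12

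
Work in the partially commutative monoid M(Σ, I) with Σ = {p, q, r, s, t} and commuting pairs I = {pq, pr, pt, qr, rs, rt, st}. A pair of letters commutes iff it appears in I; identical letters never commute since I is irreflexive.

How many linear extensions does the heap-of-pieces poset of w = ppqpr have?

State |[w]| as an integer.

20

#0=p has no predecessor
#1=p depends on [0:p]
#2=q has no predecessor
#3=p depends on [1:p]
#4=r has no predecessor
sources: [0:p, 2:q, 4:r]
N(rest) = Σ N(rest − s) over sources s of rest; N(one piece) = 1:
  size 1 → [2]=1  [3]=1  [4]=1
  size 2 → [1,3]=1  [2,3]=2  [2,4]=2  [3,4]=2
  size 3 → [0,1,3]=1  [1,2,3]=3  [1,3,4]=3  [2,3,4]=6
  first=0(p) contributes 12
  first=2(q) contributes 4
  first=4(r) contributes 4
|[w]| = 20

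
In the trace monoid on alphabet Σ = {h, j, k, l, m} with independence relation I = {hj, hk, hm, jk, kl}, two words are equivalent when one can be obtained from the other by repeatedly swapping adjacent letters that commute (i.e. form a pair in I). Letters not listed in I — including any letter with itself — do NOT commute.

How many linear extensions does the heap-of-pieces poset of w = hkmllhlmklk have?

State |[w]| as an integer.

piece 0:h — minimal
piece 1:k — minimal
piece 2:m rests on {1:k}
piece 3:l rests on {0:h, 2:m}
piece 4:l rests on {3:l}
piece 5:h rests on {4:l}
piece 6:l rests on {5:h}
piece 7:m rests on {6:l}
piece 8:k rests on {7:m}
piece 9:l rests on {7:m}
piece 10:k rests on {8:k}
minimal pieces: {0:h, 1:k}
ways to finish when only these pieces remain (= sum over removing one remaining piece with nothing left below it):
  1 left: {9}→1  {10}→1
  2 left: {8,10}→1  {9,10}→2
  3 left: {8,9,10}→3
  4 left: {7,8,9,10}→3
  5 left: {6,7,8,9,10}→3
  6 left: {5,6,7,8,9,10}→3
  7 left: {4,5,6,7,8,9,10}→3
  8 left: {3,4,5,6,7,8,9,10}→3
  9 left: {0,3,4,5,6,7,8,9,10}→3  {2,3,4,5,6,7,8,9,10}→3
  placing 0:h first → 3 extensions
  placing 1:k first → 6 extensions
total linear extensions = 9

9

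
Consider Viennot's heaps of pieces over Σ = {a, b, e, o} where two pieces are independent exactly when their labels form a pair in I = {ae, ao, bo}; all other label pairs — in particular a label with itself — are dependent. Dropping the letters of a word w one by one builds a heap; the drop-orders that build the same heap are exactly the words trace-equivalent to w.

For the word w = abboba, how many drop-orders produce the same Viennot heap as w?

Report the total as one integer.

piece 0:a — minimal
piece 1:b rests on {0:a}
piece 2:b rests on {1:b}
piece 3:o — minimal
piece 4:b rests on {2:b}
piece 5:a rests on {4:b}
minimal pieces: {0:a, 3:o}
ways to finish when only these pieces remain (= sum over removing one remaining piece with nothing left below it):
  1 left: {3}→1  {5}→1
  2 left: {3,5}→2  {4,5}→1
  3 left: {2,4,5}→1  {3,4,5}→3
  4 left: {1,2,4,5}→1  {2,3,4,5}→4
  placing 0:a first → 5 extensions
  placing 3:o first → 1 extensions
total linear extensions = 6

6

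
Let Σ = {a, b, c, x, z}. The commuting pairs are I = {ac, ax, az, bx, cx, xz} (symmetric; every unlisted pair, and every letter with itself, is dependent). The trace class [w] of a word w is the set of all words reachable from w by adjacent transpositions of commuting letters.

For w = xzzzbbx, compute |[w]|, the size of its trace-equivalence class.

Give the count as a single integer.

0(x) covers ∅
1(z) covers ∅
2(z) covers 1:z
3(z) covers 2:z
4(b) covers 3:z
5(b) covers 4:b
6(x) covers 0:x
floor of heap: 0:x, 1:z
completions by unplaced set U, small U first (add the entries for U minus each lowest piece of U):
  |U|=1: {5}:1  {6}:1
  |U|=2: {0,6}:1  {4,5}:1  {5,6}:2
  |U|=3: {0,5,6}:3  {3,4,5}:1  {4,5,6}:3
  |U|=4: {0,4,5,6}:6  {2,3,4,5}:1  {3,4,5,6}:4
  |U|=5: {0,3,4,5,6}:10  {1,2,3,4,5}:1  {2,3,4,5,6}:5
  start at 0(x): 6
  start at 1(z): 15
sum over floor = 21

21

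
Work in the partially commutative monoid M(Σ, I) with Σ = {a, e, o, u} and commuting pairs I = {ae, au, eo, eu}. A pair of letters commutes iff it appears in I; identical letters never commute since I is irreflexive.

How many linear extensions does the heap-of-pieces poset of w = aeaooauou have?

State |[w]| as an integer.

18

#0=a has no predecessor
#1=e has no predecessor
#2=a depends on [0:a]
#3=o depends on [2:a]
#4=o depends on [3:o]
#5=a depends on [4:o]
#6=u depends on [4:o]
#7=o depends on [5:a, 6:u]
#8=u depends on [7:o]
sources: [0:a, 1:e]
N(rest) = Σ N(rest − s) over sources s of rest; N(one piece) = 1:
  size 1 → [1]=1  [8]=1
  size 2 → [1,8]=2  [7,8]=1
  size 3 → [1,7,8]=3  [5,7,8]=1  [6,7,8]=1
  size 4 → [1,5,7,8]=4  [1,6,7,8]=4  [5,6,7,8]=2
  size 5 → [1,5,6,7,8]=10  [4,5,6,7,8]=2
  size 6 → [1,4,5,6,7,8]=12  [3,4,5,6,7,8]=2
  size 7 → [1,3,4,5,6,7,8]=14  [2,3,4,5,6,7,8]=2
  first=0(a) contributes 16
  first=1(e) contributes 2
|[w]| = 18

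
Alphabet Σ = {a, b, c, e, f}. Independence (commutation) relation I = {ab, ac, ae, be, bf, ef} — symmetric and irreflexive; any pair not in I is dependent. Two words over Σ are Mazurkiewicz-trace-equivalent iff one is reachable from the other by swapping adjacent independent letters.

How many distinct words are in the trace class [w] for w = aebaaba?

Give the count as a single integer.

0(a) covers ∅
1(e) covers ∅
2(b) covers ∅
3(a) covers 0:a
4(a) covers 3:a
5(b) covers 2:b
6(a) covers 4:a
floor of heap: 0:a, 1:e, 2:b
completions by unplaced set U, small U first (add the entries for U minus each lowest piece of U):
  |U|=1: {1}:1  {5}:1  {6}:1
  |U|=2: {1,5}:2  {1,6}:2  {2,5}:1  {4,6}:1  {5,6}:2
  |U|=3: {1,2,5}:3  {1,4,6}:3  {1,5,6}:6  {2,5,6}:3  {3,4,6}:1  {4,5,6}:3
  |U|=4: {0,3,4,6}:1  {1,2,5,6}:12  {1,3,4,6}:4  {1,4,5,6}:12  {2,4,5,6}:6  {3,4,5,6}:4
  |U|=5: {0,1,3,4,6}:5  {0,3,4,5,6}:5  {1,2,4,5,6}:30  {1,3,4,5,6}:20  {2,3,4,5,6}:10
  start at 0(a): 60
  start at 1(e): 15
  start at 2(b): 30
sum over floor = 105

105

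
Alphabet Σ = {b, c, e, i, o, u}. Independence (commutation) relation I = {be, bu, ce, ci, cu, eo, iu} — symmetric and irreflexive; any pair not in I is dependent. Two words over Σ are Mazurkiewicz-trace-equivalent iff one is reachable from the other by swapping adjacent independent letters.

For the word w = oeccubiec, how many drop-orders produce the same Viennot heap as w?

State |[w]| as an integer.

drop 0:o onto floor
drop 1:e onto floor
drop 2:c onto {0:o}
drop 3:c onto {2:c}
drop 4:u onto {0:o, 1:e}
drop 5:b onto {3:c}
drop 6:i onto {1:e, 5:b}
drop 7:e onto {4:u, 6:i}
drop 8:c onto {5:b}
ground layer = {0:o, 1:e}
drop-orders for the pieces not yet dropped (sum over which currently-grounded one goes next):
  1 to go: {7} 1  {8} 1
  2 to go: {4,7} 1  {6,7} 1  {7,8} 2
  3 to go: {4,6,7} 2  {4,7,8} 3  {6,7,8} 3
  4 to go: {1,4,6,7} 2  {4,6,7,8} 8  {5,6,7,8} 3
  5 to go: {1,4,6,7,8} 10  {3,5,6,7,8} 3  {4,5,6,7,8} 11
  6 to go: {1,4,5,6,7,8} 21  {2,3,5,6,7,8} 3  {3,4,5,6,7,8} 14
  7 to go: {1,3,4,5,6,7,8} 35  {2,3,4,5,6,7,8} 17
  if 0:o drops first: 52 orders
  if 1:e drops first: 17 orders
heap linearizations: 69

69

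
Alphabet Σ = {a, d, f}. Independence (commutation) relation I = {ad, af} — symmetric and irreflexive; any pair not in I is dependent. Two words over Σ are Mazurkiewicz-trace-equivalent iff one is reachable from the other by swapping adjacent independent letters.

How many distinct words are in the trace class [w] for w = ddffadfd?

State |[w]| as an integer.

8

drop 0:d onto floor
drop 1:d onto {0:d}
drop 2:f onto {1:d}
drop 3:f onto {2:f}
drop 4:a onto floor
drop 5:d onto {3:f}
drop 6:f onto {5:d}
drop 7:d onto {6:f}
ground layer = {0:d, 4:a}
drop-orders for the pieces not yet dropped (sum over which currently-grounded one goes next):
  1 to go: {4} 1  {7} 1
  2 to go: {4,7} 2  {6,7} 1
  3 to go: {4,6,7} 3  {5,6,7} 1
  4 to go: {3,5,6,7} 1  {4,5,6,7} 4
  5 to go: {2,3,5,6,7} 1  {3,4,5,6,7} 5
  6 to go: {1,2,3,5,6,7} 1  {2,3,4,5,6,7} 6
  if 0:d drops first: 7 orders
  if 4:a drops first: 1 orders
heap linearizations: 8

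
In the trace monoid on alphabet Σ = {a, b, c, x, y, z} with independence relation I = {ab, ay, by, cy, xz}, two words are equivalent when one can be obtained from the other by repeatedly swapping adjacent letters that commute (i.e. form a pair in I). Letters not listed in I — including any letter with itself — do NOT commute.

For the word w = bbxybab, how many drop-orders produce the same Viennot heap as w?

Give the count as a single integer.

0(b) covers ∅
1(b) covers 0:b
2(x) covers 1:b
3(y) covers 2:x
4(b) covers 2:x
5(a) covers 2:x
6(b) covers 4:b
floor of heap: 0:b
completions by unplaced set U, small U first (add the entries for U minus each lowest piece of U):
  |U|=1: {3}:1  {5}:1  {6}:1
  |U|=2: {3,5}:2  {3,6}:2  {4,6}:1  {5,6}:2
  |U|=3: {3,4,6}:3  {3,5,6}:6  {4,5,6}:3
  |U|=4: {3,4,5,6}:12
  |U|=5: {2,3,4,5,6}:12
  start at 0(b): 12

12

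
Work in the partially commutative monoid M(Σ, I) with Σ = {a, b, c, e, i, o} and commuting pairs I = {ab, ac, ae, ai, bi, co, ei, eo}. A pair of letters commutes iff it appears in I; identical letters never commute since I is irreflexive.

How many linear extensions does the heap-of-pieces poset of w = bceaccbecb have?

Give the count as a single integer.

drop 0:b onto floor
drop 1:c onto {0:b}
drop 2:e onto {1:c}
drop 3:a onto floor
drop 4:c onto {2:e}
drop 5:c onto {4:c}
drop 6:b onto {5:c}
drop 7:e onto {6:b}
drop 8:c onto {7:e}
drop 9:b onto {8:c}
ground layer = {0:b, 3:a}
drop-orders for the pieces not yet dropped (sum over which currently-grounded one goes next):
  1 to go: {3} 1  {9} 1
  2 to go: {3,9} 2  {8,9} 1
  3 to go: {3,8,9} 3  {7,8,9} 1
  4 to go: {3,7,8,9} 4  {6,7,8,9} 1
  5 to go: {3,6,7,8,9} 5  {5,6,7,8,9} 1
  6 to go: {3,5,6,7,8,9} 6  {4,5,6,7,8,9} 1
  7 to go: {2,4,5,6,7,8,9} 1  {3,4,5,6,7,8,9} 7
  8 to go: {1,2,4,5,6,7,8,9} 1  {2,3,4,5,6,7,8,9} 8
  if 0:b drops first: 9 orders
  if 3:a drops first: 1 orders
heap linearizations: 10

10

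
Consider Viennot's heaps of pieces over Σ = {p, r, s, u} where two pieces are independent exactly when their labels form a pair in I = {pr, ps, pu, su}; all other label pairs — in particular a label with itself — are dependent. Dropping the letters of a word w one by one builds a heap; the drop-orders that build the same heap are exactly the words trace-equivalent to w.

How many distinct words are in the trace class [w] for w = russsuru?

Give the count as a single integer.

drop 0:r onto floor
drop 1:u onto {0:r}
drop 2:s onto {0:r}
drop 3:s onto {2:s}
drop 4:s onto {3:s}
drop 5:u onto {1:u}
drop 6:r onto {4:s, 5:u}
drop 7:u onto {6:r}
ground layer = {0:r}
drop-orders for the pieces not yet dropped (sum over which currently-grounded one goes next):
  1 to go: {7} 1
  2 to go: {6,7} 1
  3 to go: {4,6,7} 1  {5,6,7} 1
  4 to go: {1,5,6,7} 1  {3,4,6,7} 1  {4,5,6,7} 2
  5 to go: {1,4,5,6,7} 3  {2,3,4,6,7} 1  {3,4,5,6,7} 3
  6 to go: {1,3,4,5,6,7} 6  {2,3,4,5,6,7} 4
  if 0:r drops first: 10 orders

10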